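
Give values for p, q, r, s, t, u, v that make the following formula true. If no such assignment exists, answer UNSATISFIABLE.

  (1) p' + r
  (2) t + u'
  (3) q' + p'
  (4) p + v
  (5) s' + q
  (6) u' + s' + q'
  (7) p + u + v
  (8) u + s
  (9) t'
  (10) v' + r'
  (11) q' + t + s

p=0, q=1, r=0, s=1, t=0, u=0, v=1

From the singleton clause (t'), t = 0.
From the singleton clause (u'), u = 0.
From the singleton clause (s), s = 1.
From the singleton clause (q), q = 1.
From the singleton clause (p'), p = 0.
From the singleton clause (v), v = 1.
From the singleton clause (r'), r = 0.
Every clause now holds.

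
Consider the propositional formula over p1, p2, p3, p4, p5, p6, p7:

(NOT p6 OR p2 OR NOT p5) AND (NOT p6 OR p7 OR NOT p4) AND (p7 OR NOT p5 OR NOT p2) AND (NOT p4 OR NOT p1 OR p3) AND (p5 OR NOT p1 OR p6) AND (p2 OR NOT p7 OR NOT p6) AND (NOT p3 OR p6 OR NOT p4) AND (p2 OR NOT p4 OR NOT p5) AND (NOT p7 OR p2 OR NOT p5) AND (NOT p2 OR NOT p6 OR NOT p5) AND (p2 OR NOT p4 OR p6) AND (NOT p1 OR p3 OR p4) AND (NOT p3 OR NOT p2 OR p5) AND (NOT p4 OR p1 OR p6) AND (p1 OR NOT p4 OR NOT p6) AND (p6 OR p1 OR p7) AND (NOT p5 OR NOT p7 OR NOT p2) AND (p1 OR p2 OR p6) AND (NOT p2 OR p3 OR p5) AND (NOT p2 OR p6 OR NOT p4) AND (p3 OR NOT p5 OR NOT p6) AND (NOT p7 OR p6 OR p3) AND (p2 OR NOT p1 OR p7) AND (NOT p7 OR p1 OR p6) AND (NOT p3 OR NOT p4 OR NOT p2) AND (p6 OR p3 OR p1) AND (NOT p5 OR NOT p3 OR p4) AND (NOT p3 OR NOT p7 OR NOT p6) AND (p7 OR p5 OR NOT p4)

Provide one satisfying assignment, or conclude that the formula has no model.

p1=false, p2=false, p3=true, p4=false, p5=false, p6=true, p7=false

Try p6 = true.
Try p2 = false.
The clause (NOT p5) is unit, so p5 = false.
The clause (NOT p7) is unit, so p7 = false.
The clause (NOT p4) is unit, so p4 = false.
The clause (NOT p1) is unit, so p1 = false.
Every clause is now satisfied; p3 is unconstrained.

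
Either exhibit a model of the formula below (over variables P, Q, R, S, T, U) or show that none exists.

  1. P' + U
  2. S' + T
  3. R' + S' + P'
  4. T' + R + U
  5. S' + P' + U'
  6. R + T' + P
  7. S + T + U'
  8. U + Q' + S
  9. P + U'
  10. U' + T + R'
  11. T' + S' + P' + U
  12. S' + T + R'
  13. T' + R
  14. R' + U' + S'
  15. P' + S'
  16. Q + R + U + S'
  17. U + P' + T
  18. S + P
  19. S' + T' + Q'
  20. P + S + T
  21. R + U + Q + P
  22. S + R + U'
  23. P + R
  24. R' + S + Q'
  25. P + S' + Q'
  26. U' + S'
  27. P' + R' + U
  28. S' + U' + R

P: 1,  Q: 0,  R: 1,  S: 0,  T: 1,  U: 1

Case P = 1:
From the singleton clause (U), U = 1.
From the singleton clause (S'), S = 0.
From the singleton clause (T), T = 1.
From the singleton clause (R), R = 1.
From the singleton clause (Q'), Q = 0.
Every clause now holds.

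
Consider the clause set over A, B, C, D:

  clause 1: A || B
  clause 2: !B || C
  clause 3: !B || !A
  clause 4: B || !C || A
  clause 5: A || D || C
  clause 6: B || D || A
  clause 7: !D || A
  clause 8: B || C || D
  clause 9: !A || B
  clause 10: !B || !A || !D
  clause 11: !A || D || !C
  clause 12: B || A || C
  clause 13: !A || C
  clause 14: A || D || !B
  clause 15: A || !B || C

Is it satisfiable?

Try A = true.
The clause (!B) is unit, so B = false.
Now (B) is unsatisfied and unit — conflict.
Undo A and try A = false.
The clause (B) is unit, so B = true.
The clause (C) is unit, so C = true.
The clause (!D) is unit, so D = false.
Now (D) is unsatisfied and unit — conflict.
Both values of A lead to a conflict.
No assignment satisfies every clause.

No, unsatisfiable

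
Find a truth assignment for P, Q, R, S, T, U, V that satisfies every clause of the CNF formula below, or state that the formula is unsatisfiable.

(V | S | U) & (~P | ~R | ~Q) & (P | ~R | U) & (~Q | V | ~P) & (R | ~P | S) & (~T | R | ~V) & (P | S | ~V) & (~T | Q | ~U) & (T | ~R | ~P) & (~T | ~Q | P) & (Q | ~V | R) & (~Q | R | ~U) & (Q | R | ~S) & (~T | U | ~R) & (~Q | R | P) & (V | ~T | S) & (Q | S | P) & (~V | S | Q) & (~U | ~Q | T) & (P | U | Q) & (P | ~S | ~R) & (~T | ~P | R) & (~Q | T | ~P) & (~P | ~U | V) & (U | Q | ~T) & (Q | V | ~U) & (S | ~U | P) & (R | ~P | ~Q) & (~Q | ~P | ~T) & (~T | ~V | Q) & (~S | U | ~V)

Case V = 1:
Case T = 0:
Case P = 1:
Unit clause (~R) forces R = 0.
Unit clause (S) forces S = 1.
Unit clause (Q) forces Q = 1.
Now (~Q) is unsatisfied and unit — conflict.
That branch fails; take P = 0 instead.
Unit clause (S) forces S = 1.
Unit clause (~R) forces R = 0.
Unit clause (Q) forces Q = 1.
Now (~Q) is unsatisfied and unit — conflict.
Either choice for P ends in contradiction.
That branch fails; take T = 1 instead.
Unit clause (R) forces R = 1.
Unit clause (U) forces U = 1.
Unit clause (Q) forces Q = 1.
Unit clause (~P) forces P = 0.
Now (P) is unsatisfied and unit — conflict.
Either choice for T ends in contradiction.
That branch fails; take V = 0 instead.
Case S = 1:
Case Q = 0:
Unit clause (R) forces R = 1.
Unit clause (P) forces P = 1.
Unit clause (T) forces T = 1.
Unit clause (~U) forces U = 0.
Now (U) is unsatisfied and unit — conflict.
That branch fails; take Q = 1 instead.
Unit clause (~P) forces P = 0.
Unit clause (~T) forces T = 0.
Unit clause (R) forces R = 1.
Now (~R) is unsatisfied and unit — conflict.
Either choice for Q ends in contradiction.
That branch fails; take S = 0 instead.
Unit clause (U) forces U = 1.
Unit clause (~T) forces T = 0.
Unit clause (~Q) forces Q = 0.
Now (Q) is unsatisfied and unit — conflict.
Either choice for S ends in contradiction.
Either choice for V ends in contradiction.

UNSATISFIABLE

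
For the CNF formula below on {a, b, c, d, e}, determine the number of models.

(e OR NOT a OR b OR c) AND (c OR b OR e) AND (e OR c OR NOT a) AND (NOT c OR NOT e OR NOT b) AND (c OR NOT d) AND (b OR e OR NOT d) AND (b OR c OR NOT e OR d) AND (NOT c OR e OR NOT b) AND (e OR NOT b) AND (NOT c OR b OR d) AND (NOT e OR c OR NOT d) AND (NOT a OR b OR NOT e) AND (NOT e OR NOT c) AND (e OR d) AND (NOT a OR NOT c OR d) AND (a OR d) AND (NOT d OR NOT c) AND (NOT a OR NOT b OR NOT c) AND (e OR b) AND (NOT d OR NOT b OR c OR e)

There are 2^5 = 32 truth assignments over (a, b, c, d, e).
Split on c. With c = true, the clauses containing c are satisfied and NOT c drops from the rest; 0 of the 2^4 = 16 assignments to the other variables satisfy what remains.
With c = false, by the same count on the reduced clause set, 1 assignment works.
(One model: a=T, b=T, c=F, d=F, e=T.)
Total: 0 + 1 = 1.

1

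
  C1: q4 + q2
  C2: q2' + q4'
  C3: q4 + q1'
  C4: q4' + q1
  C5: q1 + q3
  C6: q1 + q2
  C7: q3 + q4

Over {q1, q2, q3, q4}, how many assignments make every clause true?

There are 2^4 = 16 truth assignments over (q1, q2, q3, q4).
Split on q4. With q4 = 1, the clauses containing q4 are satisfied and q4' drops from the rest; 2 of the 2^3 = 8 assignments to the other variables satisfy what remains.
With q4 = 0, by the same count on the reduced clause set, 1 assignment works.
(One model: q1=F, q2=T, q3=T, q4=F.)
Total: 2 + 1 = 3.

3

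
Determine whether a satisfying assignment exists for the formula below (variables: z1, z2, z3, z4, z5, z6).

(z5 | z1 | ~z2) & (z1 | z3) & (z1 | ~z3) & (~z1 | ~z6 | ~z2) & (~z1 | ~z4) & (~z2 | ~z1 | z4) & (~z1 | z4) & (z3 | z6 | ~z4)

Unsatisfiable

Try z1 = 1.
Unit clause (~z4) forces z4 = 0.
Now (z4) is unsatisfied and unit — conflict.
That branch fails; take z1 = 0 instead.
Unit clause (z3) forces z3 = 1.
Now (~z3) is unsatisfied and unit — conflict.
Neither z1 = 1 nor z1 = 0 works.
No assignment satisfies every clause.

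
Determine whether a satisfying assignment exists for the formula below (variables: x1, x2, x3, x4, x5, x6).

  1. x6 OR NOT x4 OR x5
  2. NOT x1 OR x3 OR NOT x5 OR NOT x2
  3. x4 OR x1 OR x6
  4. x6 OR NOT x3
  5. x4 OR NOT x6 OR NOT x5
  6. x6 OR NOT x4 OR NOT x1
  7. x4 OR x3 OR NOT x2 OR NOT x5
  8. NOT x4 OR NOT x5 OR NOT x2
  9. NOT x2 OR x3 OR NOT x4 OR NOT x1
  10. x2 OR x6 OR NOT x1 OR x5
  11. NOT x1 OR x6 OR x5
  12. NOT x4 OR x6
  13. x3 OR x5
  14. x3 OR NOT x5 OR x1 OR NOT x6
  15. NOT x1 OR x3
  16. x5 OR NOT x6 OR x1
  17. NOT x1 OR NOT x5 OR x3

Branch on x6: set x6 = true.
Branch on x4: set x4 = true.
Branch on x5: set x5 = true.
Unit clause (NOT x2) forces x2 = false.
Branch on x3: set x3 = true.
No clause remains; x1 is free.
A satisfying assignment: x1 ↦ true; x2 ↦ false; x3 ↦ true; x4 ↦ true; x5 ↦ true; x6 ↦ true.

Yes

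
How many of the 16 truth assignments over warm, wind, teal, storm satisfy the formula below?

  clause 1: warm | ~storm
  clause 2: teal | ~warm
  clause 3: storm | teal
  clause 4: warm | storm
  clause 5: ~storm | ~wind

3

There are 2^4 = 16 truth assignments over (warm, wind, teal, storm).
Split on storm. With storm = 1, the clauses containing storm are satisfied and ~storm drops from the rest; 1 of the 2^3 = 8 assignments to the other variables satisfy what remains.
With storm = 0, by the same count on the reduced clause set, 2 assignments work.
(One model: warm=T, wind=F, teal=T, storm=F.)
Total: 1 + 2 = 3.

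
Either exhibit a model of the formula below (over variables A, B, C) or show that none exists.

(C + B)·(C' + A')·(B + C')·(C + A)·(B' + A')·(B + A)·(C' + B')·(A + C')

UNSATISFIABLE

Branch on C: set C = 1.
(A') alone gives A = 0.
That conflicts with the unit clause (A).
Backtrack on C: now try C = 0.
(B) alone gives B = 1.
(A) alone gives A = 1.
That conflicts with the unit clause (A').
Both values of C lead to a conflict.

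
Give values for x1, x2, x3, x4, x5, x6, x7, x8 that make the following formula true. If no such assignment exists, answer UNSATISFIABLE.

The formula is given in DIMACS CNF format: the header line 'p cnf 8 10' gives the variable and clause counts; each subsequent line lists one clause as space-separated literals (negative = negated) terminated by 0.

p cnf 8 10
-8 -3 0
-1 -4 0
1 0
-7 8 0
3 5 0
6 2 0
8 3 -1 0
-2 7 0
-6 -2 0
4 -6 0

x1=True, x2=True, x3=False, x4=False, x5=True, x6=False, x7=True, x8=True

(x1) alone gives x1 = True.
(¬x4) alone gives x4 = False.
(¬x6) alone gives x6 = False.
(x2) alone gives x2 = True.
(x7) alone gives x7 = True.
(x8) alone gives x8 = True.
(¬x3) alone gives x3 = False.
(x5) alone gives x5 = True.
This assignment satisfies each clause.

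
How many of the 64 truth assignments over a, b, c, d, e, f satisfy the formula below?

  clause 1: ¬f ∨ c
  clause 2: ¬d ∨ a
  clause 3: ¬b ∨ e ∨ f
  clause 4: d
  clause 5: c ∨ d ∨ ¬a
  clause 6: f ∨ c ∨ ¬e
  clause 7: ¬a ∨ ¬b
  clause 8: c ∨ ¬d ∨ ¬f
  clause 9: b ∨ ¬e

3

There are 2^6 = 64 truth assignments over (a, b, c, d, e, f).
Split on f. With f = True, the clauses containing f are satisfied and ¬f drops from the rest; 1 of the 2^5 = 32 assignments to the other variables satisfy what remains.
With f = False, by the same count on the reduced clause set, 2 assignments work.
(One model: a=T, b=F, c=F, d=T, e=F, f=F.)
Total: 1 + 2 = 3.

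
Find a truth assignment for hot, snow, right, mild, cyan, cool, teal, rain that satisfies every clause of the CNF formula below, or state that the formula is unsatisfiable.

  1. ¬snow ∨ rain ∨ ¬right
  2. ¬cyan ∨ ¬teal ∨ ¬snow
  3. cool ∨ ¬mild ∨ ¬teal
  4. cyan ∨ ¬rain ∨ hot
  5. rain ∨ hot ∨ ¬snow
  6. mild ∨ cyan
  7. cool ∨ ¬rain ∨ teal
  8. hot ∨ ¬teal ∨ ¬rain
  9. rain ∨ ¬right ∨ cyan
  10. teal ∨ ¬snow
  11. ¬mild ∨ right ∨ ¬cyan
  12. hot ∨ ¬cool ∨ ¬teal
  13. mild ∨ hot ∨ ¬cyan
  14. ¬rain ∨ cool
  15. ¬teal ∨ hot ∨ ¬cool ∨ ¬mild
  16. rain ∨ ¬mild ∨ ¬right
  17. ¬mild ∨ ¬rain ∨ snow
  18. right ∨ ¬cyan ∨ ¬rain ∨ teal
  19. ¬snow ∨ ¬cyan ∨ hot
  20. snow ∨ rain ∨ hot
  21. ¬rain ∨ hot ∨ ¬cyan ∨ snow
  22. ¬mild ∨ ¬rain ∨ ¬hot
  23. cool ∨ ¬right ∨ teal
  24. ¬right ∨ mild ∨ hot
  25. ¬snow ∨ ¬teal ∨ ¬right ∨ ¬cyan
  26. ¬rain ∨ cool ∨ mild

hot ↦ True; snow ↦ True; right ↦ False; mild ↦ True; cyan ↦ False; cool ↦ True; teal ↦ True; rain ↦ False

Suppose mild = True.
Suppose cool = True.
Suppose teal = True.
(hot) alone gives hot = True.
(¬rain) alone gives rain = False.
(¬right) alone gives right = False.
(¬cyan) alone gives cyan = False.
All clauses hold; snow can take either value.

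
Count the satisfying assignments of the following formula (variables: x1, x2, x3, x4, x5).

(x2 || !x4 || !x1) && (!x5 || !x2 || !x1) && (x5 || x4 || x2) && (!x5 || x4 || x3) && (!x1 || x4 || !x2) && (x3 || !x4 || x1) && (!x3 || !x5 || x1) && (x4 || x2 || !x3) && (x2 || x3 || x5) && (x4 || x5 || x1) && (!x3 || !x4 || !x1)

There are 2^5 = 32 truth assignments over (x1, x2, x3, x4, x5).
Split on x3. With x3 = true, the clauses containing x3 are satisfied and !x3 drops from the rest; 2 of the 2^4 = 16 assignments to the other variables satisfy what remains.
With x3 = false, by the same count on the reduced clause set, 1 assignment works.
(One model: x1=F, x2=F, x3=T, x4=T, x5=F.)
Total: 2 + 1 = 3.

3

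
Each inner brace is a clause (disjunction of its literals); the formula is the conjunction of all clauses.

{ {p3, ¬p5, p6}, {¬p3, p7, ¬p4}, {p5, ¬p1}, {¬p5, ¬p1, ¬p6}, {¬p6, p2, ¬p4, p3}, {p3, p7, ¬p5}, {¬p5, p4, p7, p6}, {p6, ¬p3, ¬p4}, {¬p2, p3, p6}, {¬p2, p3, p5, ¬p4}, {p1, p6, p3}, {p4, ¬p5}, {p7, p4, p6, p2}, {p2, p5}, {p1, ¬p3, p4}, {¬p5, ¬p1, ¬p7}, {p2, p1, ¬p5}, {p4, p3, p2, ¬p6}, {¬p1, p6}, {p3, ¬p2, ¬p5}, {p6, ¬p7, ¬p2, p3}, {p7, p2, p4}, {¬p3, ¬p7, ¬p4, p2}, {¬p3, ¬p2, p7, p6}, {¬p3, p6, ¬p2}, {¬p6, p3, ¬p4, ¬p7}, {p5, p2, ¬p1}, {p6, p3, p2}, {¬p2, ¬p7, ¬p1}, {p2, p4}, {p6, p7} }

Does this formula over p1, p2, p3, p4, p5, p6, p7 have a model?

Branch on p5: set p5 = False.
The clause (¬p1) is unit, so p1 = False.
The clause (p2) is unit, so p2 = True.
Branch on p3: set p3 = True.
The clause (p4) is unit, so p4 = True.
The clause (p7) is unit, so p7 = True.
The clause (p6) is unit, so p6 = True.
Every clause now holds.
A satisfying assignment: p1 ↦ False,  p2 ↦ True,  p3 ↦ True,  p4 ↦ True,  p5 ↦ False,  p6 ↦ True,  p7 ↦ True.

Satisfiable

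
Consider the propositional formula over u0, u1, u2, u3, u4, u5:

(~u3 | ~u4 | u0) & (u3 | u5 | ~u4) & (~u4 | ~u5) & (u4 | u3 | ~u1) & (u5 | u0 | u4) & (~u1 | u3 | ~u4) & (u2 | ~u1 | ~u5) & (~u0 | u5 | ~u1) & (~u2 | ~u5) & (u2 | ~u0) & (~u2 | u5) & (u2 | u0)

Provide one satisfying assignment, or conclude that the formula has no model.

Case u4 = 0:
Case u3 = 1:
Case u5 = 1:
(~u2) alone gives u2 = 0.
(~u1) alone gives u1 = 0.
(~u0) alone gives u0 = 0.
But (u0) is also a unit clause — contradiction.
That branch fails; take u5 = 0 instead.
(u0) alone gives u0 = 1.
(~u1) alone gives u1 = 0.
(u2) alone gives u2 = 1.
But (~u2) is also a unit clause — contradiction.
Neither u5 = 1 nor u5 = 0 works.
That branch fails; take u3 = 0 instead.
(~u1) alone gives u1 = 0.
Case u5 = 1:
(~u2) alone gives u2 = 0.
(~u0) alone gives u0 = 0.
But (u0) is also a unit clause — contradiction.
That branch fails; take u5 = 0 instead.
(u0) alone gives u0 = 1.
(u2) alone gives u2 = 1.
But (~u2) is also a unit clause — contradiction.
Neither u5 = 1 nor u5 = 0 works.
Neither u3 = 1 nor u3 = 0 works.
That branch fails; take u4 = 1 instead.
(~u5) alone gives u5 = 0.
(u3) alone gives u3 = 1.
(u0) alone gives u0 = 1.
(~u1) alone gives u1 = 0.
(u2) alone gives u2 = 1.
But (~u2) is also a unit clause — contradiction.
Neither u4 = 1 nor u4 = 0 works.

UNSATISFIABLE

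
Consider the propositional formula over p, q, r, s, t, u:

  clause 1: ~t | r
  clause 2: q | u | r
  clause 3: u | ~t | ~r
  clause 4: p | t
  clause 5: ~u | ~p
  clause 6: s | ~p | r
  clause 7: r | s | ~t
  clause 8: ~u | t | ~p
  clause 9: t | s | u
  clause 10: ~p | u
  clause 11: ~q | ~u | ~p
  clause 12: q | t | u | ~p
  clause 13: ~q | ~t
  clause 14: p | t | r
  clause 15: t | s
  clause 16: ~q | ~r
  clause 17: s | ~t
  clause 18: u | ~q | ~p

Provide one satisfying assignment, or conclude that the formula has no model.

p ↦ 0; q ↦ 0; r ↦ 1; s ↦ 1; t ↦ 1; u ↦ 1

Try t = 1.
From the singleton clause (r), r = 1.
From the singleton clause (u), u = 1.
From the singleton clause (~p), p = 0.
From the singleton clause (~q), q = 0.
From the singleton clause (s), s = 1.
This assignment satisfies each clause.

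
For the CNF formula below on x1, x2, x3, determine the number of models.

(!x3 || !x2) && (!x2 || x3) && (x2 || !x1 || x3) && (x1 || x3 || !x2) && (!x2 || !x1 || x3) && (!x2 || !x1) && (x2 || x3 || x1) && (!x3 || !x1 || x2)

1

There are 2^3 = 8 truth assignments over (x1, x2, x3).
Check each against the 8 clauses (columns in the order x1, x2, x3):
  F F F  ✗ fails (x2 || x3 || x1)
  F F T  ✓ satisfies all
  F T F  ✗ fails (!x2 || x3)
  F T T  ✗ fails (!x3 || !x2)
  T F F  ✗ fails (x2 || !x1 || x3)
  T F T  ✗ fails (!x3 || !x1 || x2)
  T T F  ✗ fails (!x2 || x3)
  T T T  ✗ fails (!x3 || !x2)
1 of the 8 rows is a model.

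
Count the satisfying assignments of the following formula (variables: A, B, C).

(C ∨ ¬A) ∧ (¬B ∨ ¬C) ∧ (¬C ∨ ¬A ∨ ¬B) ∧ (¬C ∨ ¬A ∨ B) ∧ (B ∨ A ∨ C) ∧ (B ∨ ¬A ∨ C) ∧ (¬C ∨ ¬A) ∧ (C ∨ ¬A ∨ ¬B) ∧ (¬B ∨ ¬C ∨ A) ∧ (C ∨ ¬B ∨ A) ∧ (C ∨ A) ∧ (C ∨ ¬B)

1

There are 2^3 = 8 truth assignments over (A, B, C).
Check each against the 12 clauses (columns in the order A, B, C):
  F F F  ✗ fails (B ∨ A ∨ C)
  F F T  ✓ satisfies all
  F T F  ✗ fails (C ∨ ¬B ∨ A)
  F T T  ✗ fails (¬B ∨ ¬C)
  T F F  ✗ fails (C ∨ ¬A)
  T F T  ✗ fails (¬C ∨ ¬A ∨ B)
  T T F  ✗ fails (C ∨ ¬A)
  T T T  ✗ fails (¬B ∨ ¬C)
1 of the 8 rows is a model.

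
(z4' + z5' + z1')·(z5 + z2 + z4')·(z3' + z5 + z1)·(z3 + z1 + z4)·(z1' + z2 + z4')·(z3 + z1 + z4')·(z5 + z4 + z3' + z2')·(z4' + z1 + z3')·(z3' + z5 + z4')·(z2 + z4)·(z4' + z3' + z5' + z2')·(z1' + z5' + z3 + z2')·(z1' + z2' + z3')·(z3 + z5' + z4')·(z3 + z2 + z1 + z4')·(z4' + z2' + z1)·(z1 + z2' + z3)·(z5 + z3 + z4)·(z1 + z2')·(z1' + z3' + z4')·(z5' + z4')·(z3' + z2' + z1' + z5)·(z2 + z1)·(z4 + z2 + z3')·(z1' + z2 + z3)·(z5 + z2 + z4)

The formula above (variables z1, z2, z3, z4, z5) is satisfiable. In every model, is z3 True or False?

Suppose z3 = 1.
Case z5 = 1:
From the singleton clause (z4'), z4 = 0.
From the singleton clause (z2), z2 = 1.
From the singleton clause (z1'), z1 = 0.
That conflicts with the unit clause (z1).
That branch fails; take z5 = 0 instead.
From the singleton clause (z1), z1 = 1.
From the singleton clause (z4'), z4 = 0.
From the singleton clause (z2'), z2 = 0.
That conflicts with the unit clause (z2).
Either choice for z5 ends in contradiction.
So every satisfying assignment has z3 = False.

False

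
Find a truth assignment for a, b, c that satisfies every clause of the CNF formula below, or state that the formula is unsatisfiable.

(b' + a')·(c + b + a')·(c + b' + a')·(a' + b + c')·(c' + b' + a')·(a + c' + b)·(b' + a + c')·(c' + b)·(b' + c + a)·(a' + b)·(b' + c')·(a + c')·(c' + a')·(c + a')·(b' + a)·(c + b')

Try b = 0.
The clause (c') is unit, so c = 0.
The clause (a') is unit, so a = 0.
All clauses are satisfied.

a=0; b=0; c=0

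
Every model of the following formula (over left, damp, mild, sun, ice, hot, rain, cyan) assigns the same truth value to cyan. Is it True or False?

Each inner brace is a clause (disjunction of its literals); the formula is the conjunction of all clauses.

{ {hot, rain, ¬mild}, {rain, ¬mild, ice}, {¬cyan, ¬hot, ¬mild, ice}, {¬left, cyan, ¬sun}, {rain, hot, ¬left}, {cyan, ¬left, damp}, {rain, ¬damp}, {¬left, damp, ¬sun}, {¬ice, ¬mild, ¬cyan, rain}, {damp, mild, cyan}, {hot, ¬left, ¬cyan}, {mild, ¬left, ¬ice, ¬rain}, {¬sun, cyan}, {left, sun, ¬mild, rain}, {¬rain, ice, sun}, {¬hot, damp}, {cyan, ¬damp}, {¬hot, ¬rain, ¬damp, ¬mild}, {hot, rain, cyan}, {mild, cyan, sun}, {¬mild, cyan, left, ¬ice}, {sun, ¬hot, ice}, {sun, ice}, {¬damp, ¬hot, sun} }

Suppose cyan = False.
The clause (¬sun) is unit, so sun = False.
The clause (¬damp) is unit, so damp = False.
The clause (¬left) is unit, so left = False.
The clause (mild) is unit, so mild = True.
The clause (rain) is unit, so rain = True.
The clause (ice) is unit, so ice = True.
But (¬ice) is also a unit clause — contradiction.
So every satisfying assignment has cyan = True.

True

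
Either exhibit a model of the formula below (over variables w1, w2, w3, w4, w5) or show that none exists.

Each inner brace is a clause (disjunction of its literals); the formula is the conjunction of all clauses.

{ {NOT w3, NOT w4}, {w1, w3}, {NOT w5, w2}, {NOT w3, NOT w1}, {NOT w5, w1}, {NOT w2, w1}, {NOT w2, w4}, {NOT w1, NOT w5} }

w1=true,  w2=false,  w3=false,  w4=true,  w5=false

Suppose w3 = false.
(w1) alone gives w1 = true.
(NOT w5) alone gives w5 = false.
Suppose w2 = false.
All clauses hold; w4 can take either value.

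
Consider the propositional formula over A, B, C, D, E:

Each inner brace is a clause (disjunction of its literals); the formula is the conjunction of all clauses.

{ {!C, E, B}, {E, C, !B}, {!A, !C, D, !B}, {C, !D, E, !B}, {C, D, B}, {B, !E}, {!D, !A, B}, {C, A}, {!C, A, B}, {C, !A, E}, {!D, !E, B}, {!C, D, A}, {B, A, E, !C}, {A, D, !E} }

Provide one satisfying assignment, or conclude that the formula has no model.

Case B = true:
Case E = true:
Case C = false:
From the singleton clause (A), A = true.
All clauses hold; D can take either value.

A=true, B=true, C=false, D=true, E=true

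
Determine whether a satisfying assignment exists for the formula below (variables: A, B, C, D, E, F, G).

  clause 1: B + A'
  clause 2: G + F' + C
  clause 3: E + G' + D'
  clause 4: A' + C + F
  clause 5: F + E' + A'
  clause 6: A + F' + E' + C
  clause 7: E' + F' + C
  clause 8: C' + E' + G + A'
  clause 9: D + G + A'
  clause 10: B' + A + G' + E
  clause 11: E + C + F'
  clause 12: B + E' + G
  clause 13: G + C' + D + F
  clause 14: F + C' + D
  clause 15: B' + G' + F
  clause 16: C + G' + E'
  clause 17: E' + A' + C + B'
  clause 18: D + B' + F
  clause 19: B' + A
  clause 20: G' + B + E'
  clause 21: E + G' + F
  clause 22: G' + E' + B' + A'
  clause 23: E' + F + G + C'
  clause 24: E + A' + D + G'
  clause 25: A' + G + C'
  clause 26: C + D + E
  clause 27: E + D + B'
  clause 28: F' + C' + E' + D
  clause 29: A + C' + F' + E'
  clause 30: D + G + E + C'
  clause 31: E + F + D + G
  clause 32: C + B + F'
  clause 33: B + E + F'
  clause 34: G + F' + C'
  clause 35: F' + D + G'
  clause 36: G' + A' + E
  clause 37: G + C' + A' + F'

Yes, satisfiable

Case B = 0:
From the singleton clause (A'), A = 0.
Case E = 0:
From the singleton clause (F'), F = 0.
From the singleton clause (G'), G = 0.
From the singleton clause (D), D = 1.
No clause remains; C is free.
A satisfying assignment: A=0, B=0, C=1, D=1, E=0, F=0, G=0.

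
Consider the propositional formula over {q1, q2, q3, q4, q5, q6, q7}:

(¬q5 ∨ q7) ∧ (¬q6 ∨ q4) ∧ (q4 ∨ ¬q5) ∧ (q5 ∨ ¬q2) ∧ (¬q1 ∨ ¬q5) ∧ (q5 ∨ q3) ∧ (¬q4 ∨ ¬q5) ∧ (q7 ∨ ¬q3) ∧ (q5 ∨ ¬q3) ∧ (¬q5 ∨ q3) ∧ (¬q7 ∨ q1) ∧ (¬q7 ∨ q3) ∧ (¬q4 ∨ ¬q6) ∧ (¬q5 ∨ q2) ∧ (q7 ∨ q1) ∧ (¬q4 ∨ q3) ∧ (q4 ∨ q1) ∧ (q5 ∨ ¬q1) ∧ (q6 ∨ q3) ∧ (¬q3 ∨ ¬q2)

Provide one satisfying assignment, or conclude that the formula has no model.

UNSATISFIABLE

Suppose q5 = False.
From the singleton clause (¬q2), q2 = False.
From the singleton clause (q3), q3 = True.
Now (¬q3) is unsatisfied and unit — conflict.
Backtrack on q5: now try q5 = True.
From the singleton clause (q7), q7 = True.
From the singleton clause (q4), q4 = True.
Now (¬q4) is unsatisfied and unit — conflict.
Either choice for q5 ends in contradiction.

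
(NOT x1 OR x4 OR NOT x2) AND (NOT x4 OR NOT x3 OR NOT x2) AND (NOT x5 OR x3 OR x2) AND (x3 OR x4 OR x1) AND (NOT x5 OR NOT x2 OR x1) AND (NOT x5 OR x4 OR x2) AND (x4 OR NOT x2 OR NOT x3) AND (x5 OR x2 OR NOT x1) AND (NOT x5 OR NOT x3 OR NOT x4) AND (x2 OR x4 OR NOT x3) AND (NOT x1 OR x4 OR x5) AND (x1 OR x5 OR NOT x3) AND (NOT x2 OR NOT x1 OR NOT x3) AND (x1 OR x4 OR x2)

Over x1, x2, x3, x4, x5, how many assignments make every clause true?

4

There are 2^5 = 32 truth assignments over (x1, x2, x3, x4, x5).
Split on x1. With x1 = true, the clauses containing x1 are satisfied and NOT x1 drops from the rest; 2 of the 2^4 = 16 assignments to the other variables satisfy what remains.
With x1 = false, by the same count on the reduced clause set, 2 assignments work.
Total: 2 + 2 = 4.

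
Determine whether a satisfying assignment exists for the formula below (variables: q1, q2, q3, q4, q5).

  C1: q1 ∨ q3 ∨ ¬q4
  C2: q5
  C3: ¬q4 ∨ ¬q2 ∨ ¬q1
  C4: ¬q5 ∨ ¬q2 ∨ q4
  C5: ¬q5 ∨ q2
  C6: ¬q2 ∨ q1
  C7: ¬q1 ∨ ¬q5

Unit clause (q5) forces q5 = True.
Unit clause (q2) forces q2 = True.
Unit clause (q4) forces q4 = True.
Unit clause (¬q1) forces q1 = False.
But (q1) is also a unit clause — contradiction.
No assignment satisfies every clause.

No, unsatisfiable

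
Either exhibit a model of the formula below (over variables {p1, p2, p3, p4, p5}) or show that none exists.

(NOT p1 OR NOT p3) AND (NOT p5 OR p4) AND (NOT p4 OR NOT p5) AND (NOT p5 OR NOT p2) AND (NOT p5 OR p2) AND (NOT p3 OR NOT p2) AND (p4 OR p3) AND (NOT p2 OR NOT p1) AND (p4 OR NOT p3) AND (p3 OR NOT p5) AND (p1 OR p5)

Try p1 = true.
(NOT p3) alone gives p3 = false.
(p4) alone gives p4 = true.
(NOT p5) alone gives p5 = false.
(NOT p2) alone gives p2 = false.
This assignment satisfies each clause.

p1 ↦ true; p2 ↦ false; p3 ↦ false; p4 ↦ true; p5 ↦ false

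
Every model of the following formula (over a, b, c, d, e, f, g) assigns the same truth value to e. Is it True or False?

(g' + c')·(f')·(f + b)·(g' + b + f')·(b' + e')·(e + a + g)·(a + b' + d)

False

Suppose e = 1.
Unit clause (f') forces f = 0.
Unit clause (b) forces b = 1.
Now (b') is unsatisfied and unit — conflict.
So every satisfying assignment has e = False.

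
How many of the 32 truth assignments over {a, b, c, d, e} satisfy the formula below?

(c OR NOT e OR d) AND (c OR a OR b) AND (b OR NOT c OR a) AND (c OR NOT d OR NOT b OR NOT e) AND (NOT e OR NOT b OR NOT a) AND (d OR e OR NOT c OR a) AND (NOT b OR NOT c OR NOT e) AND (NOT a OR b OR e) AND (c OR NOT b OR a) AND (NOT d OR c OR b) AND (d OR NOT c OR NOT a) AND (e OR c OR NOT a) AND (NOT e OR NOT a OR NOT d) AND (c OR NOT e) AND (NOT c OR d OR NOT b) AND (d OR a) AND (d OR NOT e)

2

There are 2^5 = 32 truth assignments over (a, b, c, d, e).
Split on e. With e = true, the clauses containing e are satisfied and NOT e drops from the rest; 0 of the 2^4 = 16 assignments to the other variables satisfy what remains.
With e = false, by the same count on the reduced clause set, 2 assignments work.
(One model: a=F, b=T, c=T, d=T, e=F.)
Total: 0 + 2 = 2.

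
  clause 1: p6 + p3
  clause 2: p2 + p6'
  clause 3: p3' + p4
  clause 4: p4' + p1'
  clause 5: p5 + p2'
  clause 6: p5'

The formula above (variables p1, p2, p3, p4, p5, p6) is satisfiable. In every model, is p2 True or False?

False

Suppose p2 = 1.
(p5) alone gives p5 = 1.
Now (p5') is unsatisfied and unit — conflict.
So every satisfying assignment has p2 = False.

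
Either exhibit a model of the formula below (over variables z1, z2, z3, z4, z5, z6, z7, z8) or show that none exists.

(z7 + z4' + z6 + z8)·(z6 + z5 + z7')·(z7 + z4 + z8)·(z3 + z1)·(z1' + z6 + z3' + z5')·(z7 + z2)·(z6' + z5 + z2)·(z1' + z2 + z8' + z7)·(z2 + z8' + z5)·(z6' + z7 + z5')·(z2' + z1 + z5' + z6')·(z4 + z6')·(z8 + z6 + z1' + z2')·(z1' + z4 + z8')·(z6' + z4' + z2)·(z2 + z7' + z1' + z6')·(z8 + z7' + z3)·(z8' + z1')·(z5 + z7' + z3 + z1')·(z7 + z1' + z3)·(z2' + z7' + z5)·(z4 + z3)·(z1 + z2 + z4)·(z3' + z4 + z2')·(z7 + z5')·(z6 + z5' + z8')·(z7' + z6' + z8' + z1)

Suppose z3 = 1.
Suppose z7 = 1.
Suppose z6 = 1.
Unit clause (z4) forces z4 = 1.
Unit clause (z2) forces z2 = 1.
Unit clause (z5) forces z5 = 1.
Unit clause (z1) forces z1 = 1.
Unit clause (z8') forces z8 = 0.
All clauses are satisfied.

z1 ↦ 1; z2 ↦ 1; z3 ↦ 1; z4 ↦ 1; z5 ↦ 1; z6 ↦ 1; z7 ↦ 1; z8 ↦ 0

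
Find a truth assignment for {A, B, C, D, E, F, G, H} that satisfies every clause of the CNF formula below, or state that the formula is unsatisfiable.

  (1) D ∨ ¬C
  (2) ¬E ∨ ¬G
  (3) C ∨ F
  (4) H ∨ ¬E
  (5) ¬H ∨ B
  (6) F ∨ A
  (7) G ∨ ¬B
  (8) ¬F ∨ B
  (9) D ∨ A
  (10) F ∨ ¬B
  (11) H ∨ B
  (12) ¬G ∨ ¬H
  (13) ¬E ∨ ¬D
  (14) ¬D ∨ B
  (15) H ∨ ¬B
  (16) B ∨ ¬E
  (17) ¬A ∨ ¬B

UNSATISFIABLE

Case D = True:
From the singleton clause (¬E), E = False.
From the singleton clause (B), B = True.
From the singleton clause (G), G = True.
From the singleton clause (F), F = True.
From the singleton clause (¬H), H = False.
But (H) is also a unit clause — contradiction.
Backtrack on D: now try D = False.
From the singleton clause (¬C), C = False.
From the singleton clause (F), F = True.
From the singleton clause (B), B = True.
From the singleton clause (G), G = True.
From the singleton clause (¬E), E = False.
From the singleton clause (A), A = True.
But (¬A) is also a unit clause — contradiction.
Neither D = True nor D = False works.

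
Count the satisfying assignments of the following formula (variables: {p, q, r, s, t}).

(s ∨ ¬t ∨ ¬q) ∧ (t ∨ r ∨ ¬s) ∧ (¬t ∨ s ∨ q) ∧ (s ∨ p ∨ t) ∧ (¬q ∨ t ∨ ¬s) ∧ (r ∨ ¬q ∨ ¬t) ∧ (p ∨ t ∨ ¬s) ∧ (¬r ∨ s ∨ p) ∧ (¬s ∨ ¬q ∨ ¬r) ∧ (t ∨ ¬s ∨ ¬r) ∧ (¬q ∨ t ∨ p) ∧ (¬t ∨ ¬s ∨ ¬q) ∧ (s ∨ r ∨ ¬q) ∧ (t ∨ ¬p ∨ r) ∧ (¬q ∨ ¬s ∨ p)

6

There are 2^5 = 32 truth assignments over (p, q, r, s, t).
Split on t. With t = True, the clauses containing t are satisfied and ¬t drops from the rest; 4 of the 2^4 = 16 assignments to the other variables satisfy what remains.
With t = False, by the same count on the reduced clause set, 2 assignments work.
(One model: p=F, q=F, r=F, s=T, t=T.)
Total: 4 + 2 = 6.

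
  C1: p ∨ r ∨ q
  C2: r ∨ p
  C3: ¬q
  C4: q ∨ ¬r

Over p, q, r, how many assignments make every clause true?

1

There are 2^3 = 8 truth assignments over (p, q, r).
Check each against the 4 clauses (columns in the order p, q, r):
  F F F  ✗ fails (p ∨ r ∨ q)
  F F T  ✗ fails (q ∨ ¬r)
  F T F  ✗ fails (r ∨ p)
  F T T  ✗ fails (¬q)
  T F F  ✓ satisfies all
  T F T  ✗ fails (q ∨ ¬r)
  T T F  ✗ fails (¬q)
  T T T  ✗ fails (¬q)
1 of the 8 rows is a model.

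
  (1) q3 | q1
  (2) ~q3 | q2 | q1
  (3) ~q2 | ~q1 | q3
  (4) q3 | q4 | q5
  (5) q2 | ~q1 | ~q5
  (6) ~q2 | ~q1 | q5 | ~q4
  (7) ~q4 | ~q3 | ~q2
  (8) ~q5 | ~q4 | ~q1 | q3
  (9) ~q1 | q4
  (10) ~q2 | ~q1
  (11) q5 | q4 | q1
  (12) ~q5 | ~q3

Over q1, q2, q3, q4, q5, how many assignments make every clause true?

2

There are 2^5 = 32 truth assignments over (q1, q2, q3, q4, q5).
Split on q2. With q2 = 1, the clauses containing q2 are satisfied and ~q2 drops from the rest; 0 of the 2^4 = 16 assignments to the other variables satisfy what remains.
With q2 = 0, by the same count on the reduced clause set, 2 assignments work.
(One model: q1=T, q2=F, q3=F, q4=T, q5=F.)
Total: 0 + 2 = 2.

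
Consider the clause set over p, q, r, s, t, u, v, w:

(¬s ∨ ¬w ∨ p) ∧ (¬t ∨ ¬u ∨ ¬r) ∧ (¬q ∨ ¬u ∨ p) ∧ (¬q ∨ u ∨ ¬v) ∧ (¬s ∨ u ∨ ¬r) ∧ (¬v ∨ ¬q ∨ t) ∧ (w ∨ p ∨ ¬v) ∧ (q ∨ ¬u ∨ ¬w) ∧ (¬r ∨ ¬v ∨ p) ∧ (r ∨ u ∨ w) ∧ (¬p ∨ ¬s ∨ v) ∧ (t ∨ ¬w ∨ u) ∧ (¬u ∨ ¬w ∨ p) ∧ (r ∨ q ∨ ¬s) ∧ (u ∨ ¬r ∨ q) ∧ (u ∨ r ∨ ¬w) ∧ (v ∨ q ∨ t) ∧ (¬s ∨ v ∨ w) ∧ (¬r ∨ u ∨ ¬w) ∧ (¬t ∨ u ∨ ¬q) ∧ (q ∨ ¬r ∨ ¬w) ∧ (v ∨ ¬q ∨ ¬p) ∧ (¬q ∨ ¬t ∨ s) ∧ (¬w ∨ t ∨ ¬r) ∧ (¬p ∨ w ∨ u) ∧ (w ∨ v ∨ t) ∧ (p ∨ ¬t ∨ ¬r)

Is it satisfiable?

Case s = False:
Case q = False:
Case u = True:
(¬w) alone gives w = False.
Case t = False:
(v) alone gives v = True.
(p) alone gives p = True.
Every clause is now satisfied; r is unconstrained.
A satisfying assignment: p=True, q=False, r=False, s=False, t=False, u=True, v=True, w=False.

Satisfiable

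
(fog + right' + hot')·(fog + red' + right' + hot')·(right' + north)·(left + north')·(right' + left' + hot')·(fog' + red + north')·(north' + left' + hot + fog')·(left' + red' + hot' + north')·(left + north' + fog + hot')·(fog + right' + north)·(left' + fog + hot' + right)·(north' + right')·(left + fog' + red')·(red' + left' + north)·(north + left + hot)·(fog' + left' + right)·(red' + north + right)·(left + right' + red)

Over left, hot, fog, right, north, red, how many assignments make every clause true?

There are 2^6 = 64 truth assignments over (left, hot, fog, right, north, red).
Split on fog. With fog = 1, the clauses containing fog are satisfied and fog' drops from the rest; 1 of the 2^5 = 32 assignments to the other variables satisfy what remains.
With fog = 0, by the same count on the reduced clause set, 4 assignments work.
(One model: left=F, hot=T, fog=F, right=F, north=F, red=F.)
Total: 1 + 4 = 5.

5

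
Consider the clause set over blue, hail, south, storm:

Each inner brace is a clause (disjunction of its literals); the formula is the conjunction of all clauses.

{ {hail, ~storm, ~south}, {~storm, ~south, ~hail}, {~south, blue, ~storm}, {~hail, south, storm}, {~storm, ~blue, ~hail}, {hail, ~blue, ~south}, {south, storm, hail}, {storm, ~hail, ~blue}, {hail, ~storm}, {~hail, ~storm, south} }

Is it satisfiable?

Yes

Branch on hail: set hail = 1.
Branch on storm: set storm = 0.
(south) alone gives south = 1.
(~blue) alone gives blue = 0.
All clauses are satisfied.
A satisfying assignment: blue ↦ 0,  hail ↦ 1,  south ↦ 1,  storm ↦ 0.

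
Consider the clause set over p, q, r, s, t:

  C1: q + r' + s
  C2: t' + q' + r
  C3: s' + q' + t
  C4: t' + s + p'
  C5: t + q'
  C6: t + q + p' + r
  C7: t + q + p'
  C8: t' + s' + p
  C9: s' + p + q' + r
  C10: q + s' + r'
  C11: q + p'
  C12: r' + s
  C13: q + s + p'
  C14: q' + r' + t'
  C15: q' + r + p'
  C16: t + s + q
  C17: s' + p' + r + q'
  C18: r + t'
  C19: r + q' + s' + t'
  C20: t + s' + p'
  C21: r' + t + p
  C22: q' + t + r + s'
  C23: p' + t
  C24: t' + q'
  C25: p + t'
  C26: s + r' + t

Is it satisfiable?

Try t = 0.
From the singleton clause (q'), q = 0.
From the singleton clause (p'), p = 0.
From the singleton clause (s), s = 1.
From the singleton clause (r'), r = 0.
All clauses are satisfied.
A satisfying assignment: p ↦ 0; q ↦ 0; r ↦ 0; s ↦ 1; t ↦ 0.

Yes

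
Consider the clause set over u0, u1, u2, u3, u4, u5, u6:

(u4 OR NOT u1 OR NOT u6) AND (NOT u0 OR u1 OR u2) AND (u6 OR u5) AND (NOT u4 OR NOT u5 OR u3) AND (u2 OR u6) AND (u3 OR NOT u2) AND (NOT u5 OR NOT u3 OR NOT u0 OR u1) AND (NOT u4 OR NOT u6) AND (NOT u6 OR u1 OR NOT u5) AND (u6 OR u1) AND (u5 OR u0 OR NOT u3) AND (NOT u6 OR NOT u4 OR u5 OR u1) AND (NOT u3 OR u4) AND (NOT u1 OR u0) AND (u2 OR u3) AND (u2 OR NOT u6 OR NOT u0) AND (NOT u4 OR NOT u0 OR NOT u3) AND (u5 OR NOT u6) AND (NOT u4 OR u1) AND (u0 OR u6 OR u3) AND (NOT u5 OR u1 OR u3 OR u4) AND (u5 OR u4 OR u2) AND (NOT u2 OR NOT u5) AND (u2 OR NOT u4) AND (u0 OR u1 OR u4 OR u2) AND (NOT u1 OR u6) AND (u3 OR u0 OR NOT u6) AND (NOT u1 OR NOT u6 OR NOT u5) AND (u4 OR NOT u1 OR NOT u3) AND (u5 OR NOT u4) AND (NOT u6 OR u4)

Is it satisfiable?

Unsatisfiable

Suppose u6 = true.
(NOT u4) alone gives u4 = false.
But (u4) is also a unit clause — contradiction.
Backtrack on u6: now try u6 = false.
(u5) alone gives u5 = true.
(u2) alone gives u2 = true.
But (NOT u2) is also a unit clause — contradiction.
Both values of u6 lead to a conflict.
No assignment satisfies every clause.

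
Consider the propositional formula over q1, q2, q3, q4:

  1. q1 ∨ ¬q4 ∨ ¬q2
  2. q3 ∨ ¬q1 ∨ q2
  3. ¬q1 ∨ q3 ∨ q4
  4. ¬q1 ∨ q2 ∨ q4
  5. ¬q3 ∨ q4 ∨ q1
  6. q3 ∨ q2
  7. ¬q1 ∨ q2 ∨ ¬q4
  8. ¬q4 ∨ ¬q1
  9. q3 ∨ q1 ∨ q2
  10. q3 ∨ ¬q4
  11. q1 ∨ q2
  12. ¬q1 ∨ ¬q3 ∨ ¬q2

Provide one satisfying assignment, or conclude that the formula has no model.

Suppose q3 = False.
(q2) alone gives q2 = True.
(¬q4) alone gives q4 = False.
(¬q1) alone gives q1 = False.
Every clause now holds.

q1: False,  q2: True,  q3: False,  q4: False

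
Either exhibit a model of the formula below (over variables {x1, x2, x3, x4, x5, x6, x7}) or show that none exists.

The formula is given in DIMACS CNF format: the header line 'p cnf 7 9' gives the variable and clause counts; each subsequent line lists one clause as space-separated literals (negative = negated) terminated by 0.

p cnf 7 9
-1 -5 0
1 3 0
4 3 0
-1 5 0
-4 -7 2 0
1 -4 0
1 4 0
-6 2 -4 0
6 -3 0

Try x1 = False.
(x3) alone gives x3 = True.
(¬x4) alone gives x4 = False.
That conflicts with the unit clause (x4).
So x1 must be the other value — set x1 = True.
(¬x5) alone gives x5 = False.
That conflicts with the unit clause (x5).
Neither x1 = True nor x1 = False works.

UNSATISFIABLE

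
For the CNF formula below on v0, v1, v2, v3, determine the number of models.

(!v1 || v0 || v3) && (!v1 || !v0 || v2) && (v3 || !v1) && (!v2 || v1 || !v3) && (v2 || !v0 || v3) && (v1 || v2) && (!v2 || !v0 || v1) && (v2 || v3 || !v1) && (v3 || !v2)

3

There are 2^4 = 16 truth assignments over (v0, v1, v2, v3).
Split on v1. With v1 = true, the clauses containing v1 are satisfied and !v1 drops from the rest; 3 of the 2^3 = 8 assignments to the other variables satisfy what remains.
With v1 = false, by the same count on the reduced clause set, 0 assignments work.
Total: 3 + 0 = 3.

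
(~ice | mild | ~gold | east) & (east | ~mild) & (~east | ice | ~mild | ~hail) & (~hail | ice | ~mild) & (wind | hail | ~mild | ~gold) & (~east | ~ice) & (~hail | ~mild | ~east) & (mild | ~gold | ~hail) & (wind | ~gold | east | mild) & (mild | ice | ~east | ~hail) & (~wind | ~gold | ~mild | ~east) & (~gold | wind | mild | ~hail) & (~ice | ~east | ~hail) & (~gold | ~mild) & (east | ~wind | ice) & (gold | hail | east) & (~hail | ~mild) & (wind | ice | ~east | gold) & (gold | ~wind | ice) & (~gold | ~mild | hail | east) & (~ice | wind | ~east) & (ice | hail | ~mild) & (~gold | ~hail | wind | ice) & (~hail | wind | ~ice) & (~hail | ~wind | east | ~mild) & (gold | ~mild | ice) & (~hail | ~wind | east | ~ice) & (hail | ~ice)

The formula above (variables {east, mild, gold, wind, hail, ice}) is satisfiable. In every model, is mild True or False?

Suppose mild = 1.
The clause (east) is unit, so east = 1.
The clause (~ice) is unit, so ice = 0.
The clause (~hail) is unit, so hail = 0.
Now (hail) is unsatisfied and unit — conflict.
So every satisfying assignment has mild = False.

False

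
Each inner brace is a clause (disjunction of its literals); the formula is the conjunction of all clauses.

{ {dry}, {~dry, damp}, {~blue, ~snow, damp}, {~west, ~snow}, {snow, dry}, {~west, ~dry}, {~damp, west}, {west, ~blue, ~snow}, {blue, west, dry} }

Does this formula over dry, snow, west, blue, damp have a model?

No

The clause (dry) is unit, so dry = 1.
The clause (damp) is unit, so damp = 1.
The clause (~west) is unit, so west = 0.
But (west) is also a unit clause — contradiction.
No assignment satisfies every clause.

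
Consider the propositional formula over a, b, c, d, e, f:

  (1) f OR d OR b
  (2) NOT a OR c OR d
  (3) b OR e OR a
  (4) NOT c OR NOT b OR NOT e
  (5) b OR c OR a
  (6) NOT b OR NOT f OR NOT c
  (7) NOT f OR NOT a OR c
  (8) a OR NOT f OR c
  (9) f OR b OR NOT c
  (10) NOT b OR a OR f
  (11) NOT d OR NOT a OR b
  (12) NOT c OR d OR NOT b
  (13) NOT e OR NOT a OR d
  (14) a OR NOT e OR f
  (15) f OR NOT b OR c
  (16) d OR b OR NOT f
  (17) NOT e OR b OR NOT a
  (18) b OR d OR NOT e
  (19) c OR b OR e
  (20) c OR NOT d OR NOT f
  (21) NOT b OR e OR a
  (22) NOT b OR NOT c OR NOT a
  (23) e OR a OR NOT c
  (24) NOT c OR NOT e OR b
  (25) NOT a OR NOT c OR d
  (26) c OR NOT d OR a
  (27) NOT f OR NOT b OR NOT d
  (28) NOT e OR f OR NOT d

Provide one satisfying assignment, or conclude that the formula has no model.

Try f = true.
Try b = false.
Unit clause (d) forces d = true.
Unit clause (NOT a) forces a = false.
Unit clause (e) forces e = true.
Unit clause (c) forces c = true.
That conflicts with the unit clause (NOT c).
So b must be the other value — set b = true.
Unit clause (NOT c) forces c = false.
Unit clause (NOT a) forces a = false.
That conflicts with the unit clause (a).
Both values of b lead to a conflict.
So f must be the other value — set f = false.
Try d = true.
Unit clause (NOT e) forces e = false.
Try b = true.
Unit clause (a) forces a = true.
Unit clause (c) forces c = true.
That conflicts with the unit clause (NOT c).
So b must be the other value — set b = false.
Unit clause (a) forces a = true.
That conflicts with the unit clause (NOT a).
Both values of b lead to a conflict.
So d must be the other value — set d = false.
Unit clause (b) forces b = true.
Unit clause (a) forces a = true.
Unit clause (c) forces c = true.
That conflicts with the unit clause (NOT c).
Both values of d lead to a conflict.
Both values of f lead to a conflict.

UNSATISFIABLE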